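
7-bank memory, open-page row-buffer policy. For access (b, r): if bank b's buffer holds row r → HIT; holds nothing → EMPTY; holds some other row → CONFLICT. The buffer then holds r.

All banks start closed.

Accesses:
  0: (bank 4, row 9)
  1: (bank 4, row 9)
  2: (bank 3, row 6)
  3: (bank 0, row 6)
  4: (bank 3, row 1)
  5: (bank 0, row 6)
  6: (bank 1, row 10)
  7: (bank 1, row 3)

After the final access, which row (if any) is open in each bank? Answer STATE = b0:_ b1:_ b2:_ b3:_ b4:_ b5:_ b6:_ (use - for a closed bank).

STATE = b0:6 b1:3 b2:- b3:1 b4:9 b5:- b6:-

#0 (4,9) E
#1 (4,9) H  (was 9)
#2 (3,6) E
#3 (0,6) E
#4 (3,1) C  (was 6)
#5 (0,6) H  (was 6)
#6 (1,10) E
#7 (1,3) C  (was 10)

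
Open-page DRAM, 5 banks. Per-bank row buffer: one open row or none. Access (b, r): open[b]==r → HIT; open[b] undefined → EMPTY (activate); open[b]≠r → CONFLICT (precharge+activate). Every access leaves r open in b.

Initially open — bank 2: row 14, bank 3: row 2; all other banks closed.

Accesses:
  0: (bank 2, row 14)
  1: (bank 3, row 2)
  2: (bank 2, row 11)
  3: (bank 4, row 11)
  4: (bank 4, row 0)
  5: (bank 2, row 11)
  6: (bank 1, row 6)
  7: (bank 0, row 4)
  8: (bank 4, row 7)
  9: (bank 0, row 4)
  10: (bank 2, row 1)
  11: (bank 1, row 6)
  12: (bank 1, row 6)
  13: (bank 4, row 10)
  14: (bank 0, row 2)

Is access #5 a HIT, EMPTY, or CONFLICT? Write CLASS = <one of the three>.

CLASS = HIT

0: bank 2 row 14 — prev 14 → HIT
1: bank 3 row 2 — prev 2 → HIT
2: bank 2 row 11 — prev 14 → CONFLICT
3: bank 4 row 11 — prev None → EMPTY
4: bank 4 row 0 — prev 11 → CONFLICT
5: bank 2 row 11 — prev 11 → HIT
6: bank 1 row 6 — prev None → EMPTY
7: bank 0 row 4 — prev None → EMPTY
8: bank 4 row 7 — prev 0 → CONFLICT
9: bank 0 row 4 — prev 4 → HIT
10: bank 2 row 1 — prev 11 → CONFLICT
11: bank 1 row 6 — prev 6 → HIT
12: bank 1 row 6 — prev 6 → HIT
13: bank 4 row 10 — prev 7 → CONFLICT
14: bank 0 row 2 — prev 4 → CONFLICT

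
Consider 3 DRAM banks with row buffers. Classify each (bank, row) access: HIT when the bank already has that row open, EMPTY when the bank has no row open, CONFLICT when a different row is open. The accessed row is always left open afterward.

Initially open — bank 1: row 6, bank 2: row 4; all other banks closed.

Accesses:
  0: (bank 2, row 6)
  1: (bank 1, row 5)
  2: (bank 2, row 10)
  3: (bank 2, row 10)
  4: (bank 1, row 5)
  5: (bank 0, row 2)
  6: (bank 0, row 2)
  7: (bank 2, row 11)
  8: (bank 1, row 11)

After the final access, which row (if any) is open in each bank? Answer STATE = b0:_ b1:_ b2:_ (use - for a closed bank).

STATE = b0:2 b1:11 b2:11

#0 (2,6) C  (was 4)
#1 (1,5) C  (was 6)
#2 (2,10) C  (was 6)
#3 (2,10) H  (was 10)
#4 (1,5) H  (was 5)
#5 (0,2) E
#6 (0,2) H  (was 2)
#7 (2,11) C  (was 10)
#8 (1,11) C  (was 5)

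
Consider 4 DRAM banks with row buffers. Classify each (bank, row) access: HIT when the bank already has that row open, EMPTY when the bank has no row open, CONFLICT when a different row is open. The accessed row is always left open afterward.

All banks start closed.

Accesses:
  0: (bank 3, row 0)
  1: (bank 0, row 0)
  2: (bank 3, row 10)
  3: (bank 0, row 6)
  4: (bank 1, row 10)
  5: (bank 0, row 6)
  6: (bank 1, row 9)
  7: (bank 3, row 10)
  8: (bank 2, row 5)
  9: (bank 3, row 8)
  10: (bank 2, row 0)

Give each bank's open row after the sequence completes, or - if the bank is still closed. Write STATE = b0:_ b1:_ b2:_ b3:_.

#0 (3,0) E
#1 (0,0) E
#2 (3,10) C  (was 0)
#3 (0,6) C  (was 0)
#4 (1,10) E
#5 (0,6) H  (was 6)
#6 (1,9) C  (was 10)
#7 (3,10) H  (was 10)
#8 (2,5) E
#9 (3,8) C  (was 10)
#10 (2,0) C  (was 5)

STATE = b0:6 b1:9 b2:0 b3:8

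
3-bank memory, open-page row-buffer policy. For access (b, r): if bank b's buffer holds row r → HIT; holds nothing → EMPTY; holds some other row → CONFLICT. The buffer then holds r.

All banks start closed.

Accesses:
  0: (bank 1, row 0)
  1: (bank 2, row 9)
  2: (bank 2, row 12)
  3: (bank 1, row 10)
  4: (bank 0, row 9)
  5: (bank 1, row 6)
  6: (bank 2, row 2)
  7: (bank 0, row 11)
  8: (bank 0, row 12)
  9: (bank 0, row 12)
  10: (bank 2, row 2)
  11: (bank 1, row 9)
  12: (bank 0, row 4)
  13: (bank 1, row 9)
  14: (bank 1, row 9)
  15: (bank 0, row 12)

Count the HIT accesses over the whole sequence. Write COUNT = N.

step 0: bank1 None->0 [EMPTY]
step 1: bank2 None->9 [EMPTY]
step 2: bank2 9->12 [CONFLICT]
step 3: bank1 0->10 [CONFLICT]
step 4: bank0 None->9 [EMPTY]
step 5: bank1 10->6 [CONFLICT]
step 6: bank2 12->2 [CONFLICT]
step 7: bank0 9->11 [CONFLICT]
step 8: bank0 11->12 [CONFLICT]
step 9: bank0 12->12 [HIT]
step 10: bank2 2->2 [HIT]
step 11: bank1 6->9 [CONFLICT]
step 12: bank0 12->4 [CONFLICT]
step 13: bank1 9->9 [HIT]
step 14: bank1 9->9 [HIT]
step 15: bank0 4->12 [CONFLICT]

COUNT = 4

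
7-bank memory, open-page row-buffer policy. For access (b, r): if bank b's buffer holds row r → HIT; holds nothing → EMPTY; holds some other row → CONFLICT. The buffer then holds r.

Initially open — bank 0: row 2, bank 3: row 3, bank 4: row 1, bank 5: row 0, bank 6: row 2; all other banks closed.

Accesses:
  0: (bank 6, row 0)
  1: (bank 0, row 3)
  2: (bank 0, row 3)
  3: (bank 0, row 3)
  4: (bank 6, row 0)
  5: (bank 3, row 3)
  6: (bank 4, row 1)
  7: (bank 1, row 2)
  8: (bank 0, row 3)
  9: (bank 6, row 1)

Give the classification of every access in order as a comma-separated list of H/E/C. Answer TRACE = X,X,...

step 0: bank6 2->0 [CONFLICT]
step 1: bank0 2->3 [CONFLICT]
step 2: bank0 3->3 [HIT]
step 3: bank0 3->3 [HIT]
step 4: bank6 0->0 [HIT]
step 5: bank3 3->3 [HIT]
step 6: bank4 1->1 [HIT]
step 7: bank1 None->2 [EMPTY]
step 8: bank0 3->3 [HIT]
step 9: bank6 0->1 [CONFLICT]

TRACE = C,C,H,H,H,H,H,E,H,C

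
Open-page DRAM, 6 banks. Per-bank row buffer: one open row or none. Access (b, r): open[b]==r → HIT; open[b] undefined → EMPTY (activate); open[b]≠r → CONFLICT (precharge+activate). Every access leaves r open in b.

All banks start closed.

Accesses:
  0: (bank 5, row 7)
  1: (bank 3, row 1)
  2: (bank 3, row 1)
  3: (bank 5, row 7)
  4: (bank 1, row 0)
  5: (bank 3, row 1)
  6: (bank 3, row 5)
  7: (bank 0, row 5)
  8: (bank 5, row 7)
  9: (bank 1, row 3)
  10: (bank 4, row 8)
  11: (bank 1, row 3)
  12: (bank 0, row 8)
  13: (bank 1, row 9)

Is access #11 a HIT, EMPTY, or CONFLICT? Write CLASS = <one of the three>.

#0 (5,7) E
#1 (3,1) E
#2 (3,1) H  (was 1)
#3 (5,7) H  (was 7)
#4 (1,0) E
#5 (3,1) H  (was 1)
#6 (3,5) C  (was 1)
#7 (0,5) E
#8 (5,7) H  (was 7)
#9 (1,3) C  (was 0)
#10 (4,8) E
#11 (1,3) H  (was 3)
#12 (0,8) C  (was 5)
#13 (1,9) C  (was 3)

CLASS = HIT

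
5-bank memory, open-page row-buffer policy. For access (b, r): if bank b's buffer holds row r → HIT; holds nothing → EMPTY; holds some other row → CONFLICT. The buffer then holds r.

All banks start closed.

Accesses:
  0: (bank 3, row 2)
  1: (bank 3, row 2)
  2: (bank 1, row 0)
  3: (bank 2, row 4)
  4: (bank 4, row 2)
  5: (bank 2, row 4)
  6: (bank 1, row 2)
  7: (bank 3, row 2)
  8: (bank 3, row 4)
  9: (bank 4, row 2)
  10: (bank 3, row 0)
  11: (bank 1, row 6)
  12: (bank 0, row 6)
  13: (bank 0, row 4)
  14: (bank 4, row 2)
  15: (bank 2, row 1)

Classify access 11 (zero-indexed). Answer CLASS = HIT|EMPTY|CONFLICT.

CLASS = CONFLICT

#0 (3,2) E
#1 (3,2) H  (was 2)
#2 (1,0) E
#3 (2,4) E
#4 (4,2) E
#5 (2,4) H  (was 4)
#6 (1,2) C  (was 0)
#7 (3,2) H  (was 2)
#8 (3,4) C  (was 2)
#9 (4,2) H  (was 2)
#10 (3,0) C  (was 4)
#11 (1,6) C  (was 2)
#12 (0,6) E
#13 (0,4) C  (was 6)
#14 (4,2) H  (was 2)
#15 (2,1) C  (was 4)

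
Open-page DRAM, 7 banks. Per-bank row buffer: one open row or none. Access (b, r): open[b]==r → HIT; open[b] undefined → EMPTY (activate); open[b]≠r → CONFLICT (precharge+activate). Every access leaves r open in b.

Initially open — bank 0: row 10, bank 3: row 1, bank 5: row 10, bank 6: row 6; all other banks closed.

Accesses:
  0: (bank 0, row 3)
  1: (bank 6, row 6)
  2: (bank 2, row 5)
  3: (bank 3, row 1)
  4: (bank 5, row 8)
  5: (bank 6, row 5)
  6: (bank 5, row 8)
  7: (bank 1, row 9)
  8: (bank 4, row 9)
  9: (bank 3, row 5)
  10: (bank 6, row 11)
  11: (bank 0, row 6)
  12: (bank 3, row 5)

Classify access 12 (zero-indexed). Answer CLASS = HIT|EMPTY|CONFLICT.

  [0] b0 r3: had r10 ⇒ C
  [1] b6 r6: had r6 ⇒ H
  [2] b2 r5: no row ⇒ E
  [3] b3 r1: had r1 ⇒ H
  [4] b5 r8: had r10 ⇒ C
  [5] b6 r5: had r6 ⇒ C
  [6] b5 r8: had r8 ⇒ H
  [7] b1 r9: no row ⇒ E
  [8] b4 r9: no row ⇒ E
  [9] b3 r5: had r1 ⇒ C
  [10] b6 r11: had r5 ⇒ C
  [11] b0 r6: had r3 ⇒ C
  [12] b3 r5: had r5 ⇒ H

CLASS = HIT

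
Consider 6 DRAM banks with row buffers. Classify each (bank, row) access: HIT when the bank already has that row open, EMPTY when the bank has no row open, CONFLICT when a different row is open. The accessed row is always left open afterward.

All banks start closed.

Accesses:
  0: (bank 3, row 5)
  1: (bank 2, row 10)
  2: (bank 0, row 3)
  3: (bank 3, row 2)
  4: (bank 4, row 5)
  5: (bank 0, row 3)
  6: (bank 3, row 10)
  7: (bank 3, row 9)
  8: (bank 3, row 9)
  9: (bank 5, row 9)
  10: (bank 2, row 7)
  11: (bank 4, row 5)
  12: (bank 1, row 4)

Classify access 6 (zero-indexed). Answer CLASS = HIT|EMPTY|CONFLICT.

CLASS = CONFLICT

step 0: bank3 None->5 [EMPTY]
step 1: bank2 None->10 [EMPTY]
step 2: bank0 None->3 [EMPTY]
step 3: bank3 5->2 [CONFLICT]
step 4: bank4 None->5 [EMPTY]
step 5: bank0 3->3 [HIT]
step 6: bank3 2->10 [CONFLICT]
step 7: bank3 10->9 [CONFLICT]
step 8: bank3 9->9 [HIT]
step 9: bank5 None->9 [EMPTY]
step 10: bank2 10->7 [CONFLICT]
step 11: bank4 5->5 [HIT]
step 12: bank1 None->4 [EMPTY]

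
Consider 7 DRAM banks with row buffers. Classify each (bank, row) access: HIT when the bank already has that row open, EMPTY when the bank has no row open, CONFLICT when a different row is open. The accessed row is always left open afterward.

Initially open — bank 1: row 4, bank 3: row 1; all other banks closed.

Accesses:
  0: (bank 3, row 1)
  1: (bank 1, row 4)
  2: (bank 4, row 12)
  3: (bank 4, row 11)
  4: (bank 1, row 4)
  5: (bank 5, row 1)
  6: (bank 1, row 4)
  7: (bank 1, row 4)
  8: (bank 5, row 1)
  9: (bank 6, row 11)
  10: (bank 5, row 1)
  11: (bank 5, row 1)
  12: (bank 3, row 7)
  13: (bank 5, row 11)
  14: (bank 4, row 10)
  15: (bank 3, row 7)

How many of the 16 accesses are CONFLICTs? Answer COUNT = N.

  [0] b3 r1: had r1 ⇒ H
  [1] b1 r4: had r4 ⇒ H
  [2] b4 r12: no row ⇒ E
  [3] b4 r11: had r12 ⇒ C
  [4] b1 r4: had r4 ⇒ H
  [5] b5 r1: no row ⇒ E
  [6] b1 r4: had r4 ⇒ H
  [7] b1 r4: had r4 ⇒ H
  [8] b5 r1: had r1 ⇒ H
  [9] b6 r11: no row ⇒ E
  [10] b5 r1: had r1 ⇒ H
  [11] b5 r1: had r1 ⇒ H
  [12] b3 r7: had r1 ⇒ C
  [13] b5 r11: had r1 ⇒ C
  [14] b4 r10: had r11 ⇒ C
  [15] b3 r7: had r7 ⇒ H

COUNT = 4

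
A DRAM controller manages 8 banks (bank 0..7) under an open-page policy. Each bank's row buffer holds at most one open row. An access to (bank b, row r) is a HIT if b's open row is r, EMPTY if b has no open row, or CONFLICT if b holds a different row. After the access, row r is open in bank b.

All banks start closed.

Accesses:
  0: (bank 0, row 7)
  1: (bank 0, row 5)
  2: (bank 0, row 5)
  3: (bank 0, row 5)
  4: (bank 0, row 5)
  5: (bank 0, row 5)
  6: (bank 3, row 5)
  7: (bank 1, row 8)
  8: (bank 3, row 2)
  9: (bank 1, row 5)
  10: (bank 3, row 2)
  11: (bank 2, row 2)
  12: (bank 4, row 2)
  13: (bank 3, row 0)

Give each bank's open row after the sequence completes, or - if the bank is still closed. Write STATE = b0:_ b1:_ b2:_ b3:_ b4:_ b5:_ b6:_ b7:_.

STATE = b0:5 b1:5 b2:2 b3:0 b4:2 b5:- b6:- b7:-

  [0] b0 r7: no row ⇒ E
  [1] b0 r5: had r7 ⇒ C
  [2] b0 r5: had r5 ⇒ H
  [3] b0 r5: had r5 ⇒ H
  [4] b0 r5: had r5 ⇒ H
  [5] b0 r5: had r5 ⇒ H
  [6] b3 r5: no row ⇒ E
  [7] b1 r8: no row ⇒ E
  [8] b3 r2: had r5 ⇒ C
  [9] b1 r5: had r8 ⇒ C
  [10] b3 r2: had r2 ⇒ H
  [11] b2 r2: no row ⇒ E
  [12] b4 r2: no row ⇒ E
  [13] b3 r0: had r2 ⇒ C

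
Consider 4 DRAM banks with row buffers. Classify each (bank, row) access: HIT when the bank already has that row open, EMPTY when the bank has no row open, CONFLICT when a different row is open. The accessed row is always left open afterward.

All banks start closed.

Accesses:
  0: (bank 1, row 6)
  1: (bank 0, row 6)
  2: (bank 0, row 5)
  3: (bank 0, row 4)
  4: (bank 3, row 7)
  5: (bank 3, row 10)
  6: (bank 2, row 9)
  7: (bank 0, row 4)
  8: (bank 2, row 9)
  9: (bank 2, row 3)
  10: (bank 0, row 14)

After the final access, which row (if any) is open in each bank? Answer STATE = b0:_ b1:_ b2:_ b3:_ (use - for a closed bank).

#0 (1,6) E
#1 (0,6) E
#2 (0,5) C  (was 6)
#3 (0,4) C  (was 5)
#4 (3,7) E
#5 (3,10) C  (was 7)
#6 (2,9) E
#7 (0,4) H  (was 4)
#8 (2,9) H  (was 9)
#9 (2,3) C  (was 9)
#10 (0,14) C  (was 4)

STATE = b0:14 b1:6 b2:3 b3:10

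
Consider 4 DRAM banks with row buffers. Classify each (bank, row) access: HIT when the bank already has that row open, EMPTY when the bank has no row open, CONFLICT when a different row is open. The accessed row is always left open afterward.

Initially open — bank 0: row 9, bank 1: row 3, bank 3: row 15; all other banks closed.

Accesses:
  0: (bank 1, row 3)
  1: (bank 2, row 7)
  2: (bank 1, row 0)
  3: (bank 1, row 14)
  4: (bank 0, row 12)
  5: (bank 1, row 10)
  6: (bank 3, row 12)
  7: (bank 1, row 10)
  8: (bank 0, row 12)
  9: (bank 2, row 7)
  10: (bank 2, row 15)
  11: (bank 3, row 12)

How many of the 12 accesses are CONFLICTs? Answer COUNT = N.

COUNT = 6

#0 (1,3) H  (was 3)
#1 (2,7) E
#2 (1,0) C  (was 3)
#3 (1,14) C  (was 0)
#4 (0,12) C  (was 9)
#5 (1,10) C  (was 14)
#6 (3,12) C  (was 15)
#7 (1,10) H  (was 10)
#8 (0,12) H  (was 12)
#9 (2,7) H  (was 7)
#10 (2,15) C  (was 7)
#11 (3,12) H  (was 12)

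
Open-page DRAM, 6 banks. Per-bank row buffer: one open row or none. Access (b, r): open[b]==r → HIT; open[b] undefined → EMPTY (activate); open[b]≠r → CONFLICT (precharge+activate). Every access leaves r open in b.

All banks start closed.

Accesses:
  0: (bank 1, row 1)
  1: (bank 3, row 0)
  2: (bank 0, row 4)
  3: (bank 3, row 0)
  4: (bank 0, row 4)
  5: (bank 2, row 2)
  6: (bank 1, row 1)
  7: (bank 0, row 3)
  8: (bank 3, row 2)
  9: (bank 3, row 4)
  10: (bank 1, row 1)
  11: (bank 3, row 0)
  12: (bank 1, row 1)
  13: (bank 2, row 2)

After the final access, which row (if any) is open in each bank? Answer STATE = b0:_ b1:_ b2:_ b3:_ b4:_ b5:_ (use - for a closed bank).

STATE = b0:3 b1:1 b2:2 b3:0 b4:- b5:-

0: bank 1 row 1 — prev None → EMPTY
1: bank 3 row 0 — prev None → EMPTY
2: bank 0 row 4 — prev None → EMPTY
3: bank 3 row 0 — prev 0 → HIT
4: bank 0 row 4 — prev 4 → HIT
5: bank 2 row 2 — prev None → EMPTY
6: bank 1 row 1 — prev 1 → HIT
7: bank 0 row 3 — prev 4 → CONFLICT
8: bank 3 row 2 — prev 0 → CONFLICT
9: bank 3 row 4 — prev 2 → CONFLICT
10: bank 1 row 1 — prev 1 → HIT
11: bank 3 row 0 — prev 4 → CONFLICT
12: bank 1 row 1 — prev 1 → HIT
13: bank 2 row 2 — prev 2 → HIT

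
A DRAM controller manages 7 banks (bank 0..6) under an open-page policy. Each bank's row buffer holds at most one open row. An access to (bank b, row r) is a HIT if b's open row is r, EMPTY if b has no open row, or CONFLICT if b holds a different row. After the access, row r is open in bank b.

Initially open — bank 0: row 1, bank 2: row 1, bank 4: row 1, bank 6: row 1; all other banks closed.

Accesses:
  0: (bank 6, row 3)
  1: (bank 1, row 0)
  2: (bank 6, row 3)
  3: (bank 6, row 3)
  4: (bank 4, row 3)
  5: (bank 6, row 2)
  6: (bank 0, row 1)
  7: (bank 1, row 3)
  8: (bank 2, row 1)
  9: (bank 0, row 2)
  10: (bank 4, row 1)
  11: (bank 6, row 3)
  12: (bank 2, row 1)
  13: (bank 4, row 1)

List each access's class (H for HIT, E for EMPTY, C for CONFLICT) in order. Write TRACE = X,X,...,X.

TRACE = C,E,H,H,C,C,H,C,H,C,C,C,H,H

#0 (6,3) C  (was 1)
#1 (1,0) E
#2 (6,3) H  (was 3)
#3 (6,3) H  (was 3)
#4 (4,3) C  (was 1)
#5 (6,2) C  (was 3)
#6 (0,1) H  (was 1)
#7 (1,3) C  (was 0)
#8 (2,1) H  (was 1)
#9 (0,2) C  (was 1)
#10 (4,1) C  (was 3)
#11 (6,3) C  (was 2)
#12 (2,1) H  (was 1)
#13 (4,1) H  (was 1)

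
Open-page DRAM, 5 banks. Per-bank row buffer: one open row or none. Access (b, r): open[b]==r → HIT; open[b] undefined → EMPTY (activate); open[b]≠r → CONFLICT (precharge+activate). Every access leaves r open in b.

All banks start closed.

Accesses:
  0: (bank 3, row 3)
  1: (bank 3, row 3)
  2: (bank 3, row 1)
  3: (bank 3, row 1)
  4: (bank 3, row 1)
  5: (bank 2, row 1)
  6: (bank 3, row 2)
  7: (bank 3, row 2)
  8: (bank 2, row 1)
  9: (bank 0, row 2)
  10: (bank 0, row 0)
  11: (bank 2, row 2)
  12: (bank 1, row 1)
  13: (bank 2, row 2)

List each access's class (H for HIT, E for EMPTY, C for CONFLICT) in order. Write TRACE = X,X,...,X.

TRACE = E,H,C,H,H,E,C,H,H,E,C,C,E,H

0: bank 3 row 3 — prev None → EMPTY
1: bank 3 row 3 — prev 3 → HIT
2: bank 3 row 1 — prev 3 → CONFLICT
3: bank 3 row 1 — prev 1 → HIT
4: bank 3 row 1 — prev 1 → HIT
5: bank 2 row 1 — prev None → EMPTY
6: bank 3 row 2 — prev 1 → CONFLICT
7: bank 3 row 2 — prev 2 → HIT
8: bank 2 row 1 — prev 1 → HIT
9: bank 0 row 2 — prev None → EMPTY
10: bank 0 row 0 — prev 2 → CONFLICT
11: bank 2 row 2 — prev 1 → CONFLICT
12: bank 1 row 1 — prev None → EMPTY
13: bank 2 row 2 — prev 2 → HIT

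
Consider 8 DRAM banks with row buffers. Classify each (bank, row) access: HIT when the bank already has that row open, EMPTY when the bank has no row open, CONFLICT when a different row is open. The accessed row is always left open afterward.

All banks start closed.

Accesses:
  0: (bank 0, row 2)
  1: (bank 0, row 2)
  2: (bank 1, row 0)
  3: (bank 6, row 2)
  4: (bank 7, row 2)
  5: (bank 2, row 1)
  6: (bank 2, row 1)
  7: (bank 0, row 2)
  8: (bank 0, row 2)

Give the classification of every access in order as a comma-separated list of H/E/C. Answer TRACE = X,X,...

TRACE = E,H,E,E,E,E,H,H,H

#0 (0,2) E
#1 (0,2) H  (was 2)
#2 (1,0) E
#3 (6,2) E
#4 (7,2) E
#5 (2,1) E
#6 (2,1) H  (was 1)
#7 (0,2) H  (was 2)
#8 (0,2) H  (was 2)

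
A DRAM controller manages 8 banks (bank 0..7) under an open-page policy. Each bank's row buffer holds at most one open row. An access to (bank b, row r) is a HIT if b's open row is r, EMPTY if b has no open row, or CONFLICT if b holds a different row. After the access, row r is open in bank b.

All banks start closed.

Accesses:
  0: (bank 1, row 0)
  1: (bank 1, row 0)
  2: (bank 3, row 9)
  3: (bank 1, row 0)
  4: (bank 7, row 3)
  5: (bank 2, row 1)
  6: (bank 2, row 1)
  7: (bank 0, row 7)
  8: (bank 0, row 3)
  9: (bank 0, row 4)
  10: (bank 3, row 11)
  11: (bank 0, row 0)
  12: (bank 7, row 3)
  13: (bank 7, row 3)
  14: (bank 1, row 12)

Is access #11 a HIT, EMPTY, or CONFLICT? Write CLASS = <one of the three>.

  [0] b1 r0: no row ⇒ E
  [1] b1 r0: had r0 ⇒ H
  [2] b3 r9: no row ⇒ E
  [3] b1 r0: had r0 ⇒ H
  [4] b7 r3: no row ⇒ E
  [5] b2 r1: no row ⇒ E
  [6] b2 r1: had r1 ⇒ H
  [7] b0 r7: no row ⇒ E
  [8] b0 r3: had r7 ⇒ C
  [9] b0 r4: had r3 ⇒ C
  [10] b3 r11: had r9 ⇒ C
  [11] b0 r0: had r4 ⇒ C
  [12] b7 r3: had r3 ⇒ H
  [13] b7 r3: had r3 ⇒ H
  [14] b1 r12: had r0 ⇒ C

CLASS = CONFLICT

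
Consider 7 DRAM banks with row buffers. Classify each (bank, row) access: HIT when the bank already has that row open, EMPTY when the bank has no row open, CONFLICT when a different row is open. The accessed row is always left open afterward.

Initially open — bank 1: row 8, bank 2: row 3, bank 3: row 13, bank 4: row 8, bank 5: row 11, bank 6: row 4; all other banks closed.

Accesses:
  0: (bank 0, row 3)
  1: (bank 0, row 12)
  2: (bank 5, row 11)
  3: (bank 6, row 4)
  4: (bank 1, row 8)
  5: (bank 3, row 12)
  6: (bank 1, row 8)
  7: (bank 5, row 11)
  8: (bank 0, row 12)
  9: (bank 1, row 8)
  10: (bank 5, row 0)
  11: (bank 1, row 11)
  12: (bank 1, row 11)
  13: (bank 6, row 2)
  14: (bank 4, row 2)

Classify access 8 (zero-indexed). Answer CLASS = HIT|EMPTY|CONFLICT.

  [0] b0 r3: no row ⇒ E
  [1] b0 r12: had r3 ⇒ C
  [2] b5 r11: had r11 ⇒ H
  [3] b6 r4: had r4 ⇒ H
  [4] b1 r8: had r8 ⇒ H
  [5] b3 r12: had r13 ⇒ C
  [6] b1 r8: had r8 ⇒ H
  [7] b5 r11: had r11 ⇒ H
  [8] b0 r12: had r12 ⇒ H
  [9] b1 r8: had r8 ⇒ H
  [10] b5 r0: had r11 ⇒ C
  [11] b1 r11: had r8 ⇒ C
  [12] b1 r11: had r11 ⇒ H
  [13] b6 r2: had r4 ⇒ C
  [14] b4 r2: had r8 ⇒ C

CLASS = HIT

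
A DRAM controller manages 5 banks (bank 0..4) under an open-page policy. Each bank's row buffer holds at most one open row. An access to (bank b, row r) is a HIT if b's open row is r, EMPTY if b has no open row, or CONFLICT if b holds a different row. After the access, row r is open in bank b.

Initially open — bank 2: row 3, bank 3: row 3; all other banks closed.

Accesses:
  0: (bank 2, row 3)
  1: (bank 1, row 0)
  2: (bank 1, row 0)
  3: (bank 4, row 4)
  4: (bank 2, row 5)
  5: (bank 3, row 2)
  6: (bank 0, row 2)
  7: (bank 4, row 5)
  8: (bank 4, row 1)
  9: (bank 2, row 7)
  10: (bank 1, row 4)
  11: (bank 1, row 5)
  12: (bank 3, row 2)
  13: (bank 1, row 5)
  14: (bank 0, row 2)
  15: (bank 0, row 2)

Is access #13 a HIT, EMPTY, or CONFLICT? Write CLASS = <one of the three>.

#0 (2,3) H  (was 3)
#1 (1,0) E
#2 (1,0) H  (was 0)
#3 (4,4) E
#4 (2,5) C  (was 3)
#5 (3,2) C  (was 3)
#6 (0,2) E
#7 (4,5) C  (was 4)
#8 (4,1) C  (was 5)
#9 (2,7) C  (was 5)
#10 (1,4) C  (was 0)
#11 (1,5) C  (was 4)
#12 (3,2) H  (was 2)
#13 (1,5) H  (was 5)
#14 (0,2) H  (was 2)
#15 (0,2) H  (was 2)

CLASS = HIT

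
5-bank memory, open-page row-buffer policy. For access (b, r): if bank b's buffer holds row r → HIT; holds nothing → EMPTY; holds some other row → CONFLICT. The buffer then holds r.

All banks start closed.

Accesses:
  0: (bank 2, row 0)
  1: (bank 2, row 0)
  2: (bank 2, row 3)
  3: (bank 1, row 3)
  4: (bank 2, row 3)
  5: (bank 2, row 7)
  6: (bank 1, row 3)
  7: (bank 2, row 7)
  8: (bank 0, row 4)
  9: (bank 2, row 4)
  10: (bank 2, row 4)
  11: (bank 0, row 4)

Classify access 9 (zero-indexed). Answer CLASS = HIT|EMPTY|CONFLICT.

step 0: bank2 None->0 [EMPTY]
step 1: bank2 0->0 [HIT]
step 2: bank2 0->3 [CONFLICT]
step 3: bank1 None->3 [EMPTY]
step 4: bank2 3->3 [HIT]
step 5: bank2 3->7 [CONFLICT]
step 6: bank1 3->3 [HIT]
step 7: bank2 7->7 [HIT]
step 8: bank0 None->4 [EMPTY]
step 9: bank2 7->4 [CONFLICT]
step 10: bank2 4->4 [HIT]
step 11: bank0 4->4 [HIT]

CLASS = CONFLICT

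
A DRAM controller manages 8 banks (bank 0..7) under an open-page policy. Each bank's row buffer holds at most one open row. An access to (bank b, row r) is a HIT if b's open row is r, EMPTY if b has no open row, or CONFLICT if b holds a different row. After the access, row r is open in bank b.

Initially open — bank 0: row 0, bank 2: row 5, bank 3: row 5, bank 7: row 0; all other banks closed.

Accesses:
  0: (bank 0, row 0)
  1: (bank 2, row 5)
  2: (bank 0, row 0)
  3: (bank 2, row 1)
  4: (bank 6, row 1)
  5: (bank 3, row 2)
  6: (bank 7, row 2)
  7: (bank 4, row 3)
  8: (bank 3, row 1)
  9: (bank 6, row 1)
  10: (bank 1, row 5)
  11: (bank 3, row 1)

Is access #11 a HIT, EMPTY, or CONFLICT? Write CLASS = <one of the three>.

CLASS = HIT

#0 (0,0) H  (was 0)
#1 (2,5) H  (was 5)
#2 (0,0) H  (was 0)
#3 (2,1) C  (was 5)
#4 (6,1) E
#5 (3,2) C  (was 5)
#6 (7,2) C  (was 0)
#7 (4,3) E
#8 (3,1) C  (was 2)
#9 (6,1) H  (was 1)
#10 (1,5) E
#11 (3,1) H  (was 1)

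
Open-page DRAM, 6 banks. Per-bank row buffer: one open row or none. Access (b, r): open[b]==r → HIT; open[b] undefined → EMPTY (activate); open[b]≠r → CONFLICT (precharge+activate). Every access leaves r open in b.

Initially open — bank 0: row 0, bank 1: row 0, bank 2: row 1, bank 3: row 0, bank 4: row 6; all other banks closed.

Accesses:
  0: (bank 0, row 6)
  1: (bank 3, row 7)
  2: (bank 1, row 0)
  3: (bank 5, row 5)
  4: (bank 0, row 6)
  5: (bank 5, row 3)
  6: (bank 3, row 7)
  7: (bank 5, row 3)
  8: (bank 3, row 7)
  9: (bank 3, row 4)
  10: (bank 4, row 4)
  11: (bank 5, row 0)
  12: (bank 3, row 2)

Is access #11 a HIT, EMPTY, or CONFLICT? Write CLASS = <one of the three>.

CLASS = CONFLICT

0: bank 0 row 6 — prev 0 → CONFLICT
1: bank 3 row 7 — prev 0 → CONFLICT
2: bank 1 row 0 — prev 0 → HIT
3: bank 5 row 5 — prev None → EMPTY
4: bank 0 row 6 — prev 6 → HIT
5: bank 5 row 3 — prev 5 → CONFLICT
6: bank 3 row 7 — prev 7 → HIT
7: bank 5 row 3 — prev 3 → HIT
8: bank 3 row 7 — prev 7 → HIT
9: bank 3 row 4 — prev 7 → CONFLICT
10: bank 4 row 4 — prev 6 → CONFLICT
11: bank 5 row 0 — prev 3 → CONFLICT
12: bank 3 row 2 — prev 4 → CONFLICT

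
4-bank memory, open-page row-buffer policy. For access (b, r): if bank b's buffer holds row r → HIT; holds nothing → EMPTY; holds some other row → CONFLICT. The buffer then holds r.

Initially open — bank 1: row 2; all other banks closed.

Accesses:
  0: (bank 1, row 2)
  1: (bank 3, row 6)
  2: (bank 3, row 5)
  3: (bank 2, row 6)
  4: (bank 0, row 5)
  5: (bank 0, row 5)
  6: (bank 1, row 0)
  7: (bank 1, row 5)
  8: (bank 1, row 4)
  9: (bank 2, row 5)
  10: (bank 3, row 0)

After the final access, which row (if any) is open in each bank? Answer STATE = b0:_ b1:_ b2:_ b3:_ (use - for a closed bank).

STATE = b0:5 b1:4 b2:5 b3:0

  [0] b1 r2: had r2 ⇒ H
  [1] b3 r6: no row ⇒ E
  [2] b3 r5: had r6 ⇒ C
  [3] b2 r6: no row ⇒ E
  [4] b0 r5: no row ⇒ E
  [5] b0 r5: had r5 ⇒ H
  [6] b1 r0: had r2 ⇒ C
  [7] b1 r5: had r0 ⇒ C
  [8] b1 r4: had r5 ⇒ C
  [9] b2 r5: had r6 ⇒ C
  [10] b3 r0: had r5 ⇒ C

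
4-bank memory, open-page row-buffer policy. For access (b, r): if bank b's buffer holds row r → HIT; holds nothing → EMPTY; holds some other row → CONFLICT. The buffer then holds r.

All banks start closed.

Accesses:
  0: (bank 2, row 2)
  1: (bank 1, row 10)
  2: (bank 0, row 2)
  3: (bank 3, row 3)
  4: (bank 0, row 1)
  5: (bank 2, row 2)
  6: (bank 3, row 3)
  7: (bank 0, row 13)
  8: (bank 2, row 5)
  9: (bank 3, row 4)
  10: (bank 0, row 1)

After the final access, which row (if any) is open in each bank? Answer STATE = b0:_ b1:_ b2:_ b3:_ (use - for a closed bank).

STATE = b0:1 b1:10 b2:5 b3:4

step 0: bank2 None->2 [EMPTY]
step 1: bank1 None->10 [EMPTY]
step 2: bank0 None->2 [EMPTY]
step 3: bank3 None->3 [EMPTY]
step 4: bank0 2->1 [CONFLICT]
step 5: bank2 2->2 [HIT]
step 6: bank3 3->3 [HIT]
step 7: bank0 1->13 [CONFLICT]
step 8: bank2 2->5 [CONFLICT]
step 9: bank3 3->4 [CONFLICT]
step 10: bank0 13->1 [CONFLICT]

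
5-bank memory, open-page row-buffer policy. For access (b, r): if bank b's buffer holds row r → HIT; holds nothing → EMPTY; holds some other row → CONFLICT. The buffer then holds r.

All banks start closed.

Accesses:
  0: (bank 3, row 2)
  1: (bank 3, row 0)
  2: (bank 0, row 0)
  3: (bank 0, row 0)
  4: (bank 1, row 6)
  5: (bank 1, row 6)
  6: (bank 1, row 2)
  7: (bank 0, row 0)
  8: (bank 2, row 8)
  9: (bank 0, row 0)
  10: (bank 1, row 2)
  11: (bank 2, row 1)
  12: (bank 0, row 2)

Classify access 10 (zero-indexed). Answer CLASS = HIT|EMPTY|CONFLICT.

0: bank 3 row 2 — prev None → EMPTY
1: bank 3 row 0 — prev 2 → CONFLICT
2: bank 0 row 0 — prev None → EMPTY
3: bank 0 row 0 — prev 0 → HIT
4: bank 1 row 6 — prev None → EMPTY
5: bank 1 row 6 — prev 6 → HIT
6: bank 1 row 2 — prev 6 → CONFLICT
7: bank 0 row 0 — prev 0 → HIT
8: bank 2 row 8 — prev None → EMPTY
9: bank 0 row 0 — prev 0 → HIT
10: bank 1 row 2 — prev 2 → HIT
11: bank 2 row 1 — prev 8 → CONFLICT
12: bank 0 row 2 — prev 0 → CONFLICT

CLASS = HIT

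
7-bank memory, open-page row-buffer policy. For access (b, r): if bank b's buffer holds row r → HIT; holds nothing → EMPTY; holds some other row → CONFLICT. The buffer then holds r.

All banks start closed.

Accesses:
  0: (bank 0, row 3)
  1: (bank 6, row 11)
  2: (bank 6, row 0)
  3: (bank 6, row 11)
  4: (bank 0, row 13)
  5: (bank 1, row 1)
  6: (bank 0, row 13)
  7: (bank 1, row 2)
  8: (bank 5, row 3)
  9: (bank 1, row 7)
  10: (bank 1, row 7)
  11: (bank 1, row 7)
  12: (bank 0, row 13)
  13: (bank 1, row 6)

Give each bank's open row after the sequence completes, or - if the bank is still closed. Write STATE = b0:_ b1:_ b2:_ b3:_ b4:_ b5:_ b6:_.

STATE = b0:13 b1:6 b2:- b3:- b4:- b5:3 b6:11

  [0] b0 r3: no row ⇒ E
  [1] b6 r11: no row ⇒ E
  [2] b6 r0: had r11 ⇒ C
  [3] b6 r11: had r0 ⇒ C
  [4] b0 r13: had r3 ⇒ C
  [5] b1 r1: no row ⇒ E
  [6] b0 r13: had r13 ⇒ H
  [7] b1 r2: had r1 ⇒ C
  [8] b5 r3: no row ⇒ E
  [9] b1 r7: had r2 ⇒ C
  [10] b1 r7: had r7 ⇒ H
  [11] b1 r7: had r7 ⇒ H
  [12] b0 r13: had r13 ⇒ H
  [13] b1 r6: had r7 ⇒ C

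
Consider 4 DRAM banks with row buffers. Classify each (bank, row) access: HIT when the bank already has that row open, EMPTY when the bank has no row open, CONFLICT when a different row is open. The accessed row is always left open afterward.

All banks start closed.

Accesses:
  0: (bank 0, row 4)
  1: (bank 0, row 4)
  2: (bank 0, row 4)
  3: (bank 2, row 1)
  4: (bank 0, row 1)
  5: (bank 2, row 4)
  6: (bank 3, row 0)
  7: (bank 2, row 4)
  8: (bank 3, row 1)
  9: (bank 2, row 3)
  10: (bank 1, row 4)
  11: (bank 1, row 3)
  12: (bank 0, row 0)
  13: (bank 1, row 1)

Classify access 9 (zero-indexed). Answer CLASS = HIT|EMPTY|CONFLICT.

0: bank 0 row 4 — prev None → EMPTY
1: bank 0 row 4 — prev 4 → HIT
2: bank 0 row 4 — prev 4 → HIT
3: bank 2 row 1 — prev None → EMPTY
4: bank 0 row 1 — prev 4 → CONFLICT
5: bank 2 row 4 — prev 1 → CONFLICT
6: bank 3 row 0 — prev None → EMPTY
7: bank 2 row 4 — prev 4 → HIT
8: bank 3 row 1 — prev 0 → CONFLICT
9: bank 2 row 3 — prev 4 → CONFLICT
10: bank 1 row 4 — prev None → EMPTY
11: bank 1 row 3 — prev 4 → CONFLICT
12: bank 0 row 0 — prev 1 → CONFLICT
13: bank 1 row 1 — prev 3 → CONFLICT

CLASS = CONFLICT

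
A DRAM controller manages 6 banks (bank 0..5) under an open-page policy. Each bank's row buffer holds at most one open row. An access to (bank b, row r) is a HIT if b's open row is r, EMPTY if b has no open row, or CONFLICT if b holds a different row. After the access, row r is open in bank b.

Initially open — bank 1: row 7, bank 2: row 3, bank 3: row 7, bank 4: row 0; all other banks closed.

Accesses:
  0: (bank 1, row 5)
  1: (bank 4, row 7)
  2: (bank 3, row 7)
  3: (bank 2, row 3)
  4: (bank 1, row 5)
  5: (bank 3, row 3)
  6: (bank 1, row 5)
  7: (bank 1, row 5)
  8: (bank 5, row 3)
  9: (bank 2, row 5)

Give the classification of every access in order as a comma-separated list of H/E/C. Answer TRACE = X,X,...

  [0] b1 r5: had r7 ⇒ C
  [1] b4 r7: had r0 ⇒ C
  [2] b3 r7: had r7 ⇒ H
  [3] b2 r3: had r3 ⇒ H
  [4] b1 r5: had r5 ⇒ H
  [5] b3 r3: had r7 ⇒ C
  [6] b1 r5: had r5 ⇒ H
  [7] b1 r5: had r5 ⇒ H
  [8] b5 r3: no row ⇒ E
  [9] b2 r5: had r3 ⇒ C

TRACE = C,C,H,H,H,C,H,H,E,C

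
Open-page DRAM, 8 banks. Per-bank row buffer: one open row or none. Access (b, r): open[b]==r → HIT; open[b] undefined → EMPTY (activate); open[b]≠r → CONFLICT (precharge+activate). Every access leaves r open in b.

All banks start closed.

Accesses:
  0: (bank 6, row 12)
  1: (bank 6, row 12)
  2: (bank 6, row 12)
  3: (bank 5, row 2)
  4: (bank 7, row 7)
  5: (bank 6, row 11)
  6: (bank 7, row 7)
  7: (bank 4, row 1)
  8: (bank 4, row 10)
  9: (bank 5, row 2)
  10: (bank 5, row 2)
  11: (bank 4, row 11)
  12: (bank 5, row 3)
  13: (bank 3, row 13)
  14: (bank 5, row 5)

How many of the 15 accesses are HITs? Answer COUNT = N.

0: bank 6 row 12 — prev None → EMPTY
1: bank 6 row 12 — prev 12 → HIT
2: bank 6 row 12 — prev 12 → HIT
3: bank 5 row 2 — prev None → EMPTY
4: bank 7 row 7 — prev None → EMPTY
5: bank 6 row 11 — prev 12 → CONFLICT
6: bank 7 row 7 — prev 7 → HIT
7: bank 4 row 1 — prev None → EMPTY
8: bank 4 row 10 — prev 1 → CONFLICT
9: bank 5 row 2 — prev 2 → HIT
10: bank 5 row 2 — prev 2 → HIT
11: bank 4 row 11 — prev 10 → CONFLICT
12: bank 5 row 3 — prev 2 → CONFLICT
13: bank 3 row 13 — prev None → EMPTY
14: bank 5 row 5 — prev 3 → CONFLICT

COUNT = 5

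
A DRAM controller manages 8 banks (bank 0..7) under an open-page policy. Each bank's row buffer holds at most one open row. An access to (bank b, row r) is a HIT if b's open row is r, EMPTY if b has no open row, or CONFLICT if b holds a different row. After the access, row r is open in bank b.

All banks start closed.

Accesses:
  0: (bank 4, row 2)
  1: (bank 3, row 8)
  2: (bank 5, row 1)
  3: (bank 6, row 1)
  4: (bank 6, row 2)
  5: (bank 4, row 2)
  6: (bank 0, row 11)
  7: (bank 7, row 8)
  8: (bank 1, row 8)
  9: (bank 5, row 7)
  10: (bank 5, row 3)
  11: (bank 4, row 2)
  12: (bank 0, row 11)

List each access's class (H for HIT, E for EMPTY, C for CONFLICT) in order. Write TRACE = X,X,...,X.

  [0] b4 r2: no row ⇒ E
  [1] b3 r8: no row ⇒ E
  [2] b5 r1: no row ⇒ E
  [3] b6 r1: no row ⇒ E
  [4] b6 r2: had r1 ⇒ C
  [5] b4 r2: had r2 ⇒ H
  [6] b0 r11: no row ⇒ E
  [7] b7 r8: no row ⇒ E
  [8] b1 r8: no row ⇒ E
  [9] b5 r7: had r1 ⇒ C
  [10] b5 r3: had r7 ⇒ C
  [11] b4 r2: had r2 ⇒ H
  [12] b0 r11: had r11 ⇒ H

TRACE = E,E,E,E,C,H,E,E,E,C,C,H,H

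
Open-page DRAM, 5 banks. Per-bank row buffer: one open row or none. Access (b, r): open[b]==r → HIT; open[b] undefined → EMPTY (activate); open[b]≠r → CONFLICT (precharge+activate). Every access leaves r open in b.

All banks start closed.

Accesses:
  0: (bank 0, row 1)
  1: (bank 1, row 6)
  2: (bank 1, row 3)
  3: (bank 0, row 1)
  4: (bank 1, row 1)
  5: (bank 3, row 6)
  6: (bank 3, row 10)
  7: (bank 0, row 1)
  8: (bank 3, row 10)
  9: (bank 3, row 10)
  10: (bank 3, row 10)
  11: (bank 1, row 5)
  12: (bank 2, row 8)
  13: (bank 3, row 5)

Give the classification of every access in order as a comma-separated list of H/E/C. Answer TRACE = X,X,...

TRACE = E,E,C,H,C,E,C,H,H,H,H,C,E,C

0: bank 0 row 1 — prev None → EMPTY
1: bank 1 row 6 — prev None → EMPTY
2: bank 1 row 3 — prev 6 → CONFLICT
3: bank 0 row 1 — prev 1 → HIT
4: bank 1 row 1 — prev 3 → CONFLICT
5: bank 3 row 6 — prev None → EMPTY
6: bank 3 row 10 — prev 6 → CONFLICT
7: bank 0 row 1 — prev 1 → HIT
8: bank 3 row 10 — prev 10 → HIT
9: bank 3 row 10 — prev 10 → HIT
10: bank 3 row 10 — prev 10 → HIT
11: bank 1 row 5 — prev 1 → CONFLICT
12: bank 2 row 8 — prev None → EMPTY
13: bank 3 row 5 — prev 10 → CONFLICT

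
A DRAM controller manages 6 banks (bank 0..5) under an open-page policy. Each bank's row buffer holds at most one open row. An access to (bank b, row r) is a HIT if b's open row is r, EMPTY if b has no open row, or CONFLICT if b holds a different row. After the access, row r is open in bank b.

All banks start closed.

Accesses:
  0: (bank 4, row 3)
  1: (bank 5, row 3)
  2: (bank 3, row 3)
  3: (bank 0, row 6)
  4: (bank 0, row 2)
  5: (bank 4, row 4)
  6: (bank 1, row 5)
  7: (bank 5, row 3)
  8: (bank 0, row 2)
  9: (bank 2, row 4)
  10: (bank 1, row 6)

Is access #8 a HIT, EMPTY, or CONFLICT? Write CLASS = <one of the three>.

CLASS = HIT

#0 (4,3) E
#1 (5,3) E
#2 (3,3) E
#3 (0,6) E
#4 (0,2) C  (was 6)
#5 (4,4) C  (was 3)
#6 (1,5) E
#7 (5,3) H  (was 3)
#8 (0,2) H  (was 2)
#9 (2,4) E
#10 (1,6) C  (was 5)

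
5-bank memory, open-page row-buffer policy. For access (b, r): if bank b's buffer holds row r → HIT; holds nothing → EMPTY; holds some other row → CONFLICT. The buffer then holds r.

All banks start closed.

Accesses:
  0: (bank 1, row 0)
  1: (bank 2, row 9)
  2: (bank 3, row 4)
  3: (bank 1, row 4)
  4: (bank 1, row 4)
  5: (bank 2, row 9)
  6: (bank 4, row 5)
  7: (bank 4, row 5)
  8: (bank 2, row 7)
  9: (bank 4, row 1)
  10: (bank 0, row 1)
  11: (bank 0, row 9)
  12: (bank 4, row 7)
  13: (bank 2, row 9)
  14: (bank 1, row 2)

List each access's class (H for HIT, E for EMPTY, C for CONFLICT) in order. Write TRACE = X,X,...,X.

  [0] b1 r0: no row ⇒ E
  [1] b2 r9: no row ⇒ E
  [2] b3 r4: no row ⇒ E
  [3] b1 r4: had r0 ⇒ C
  [4] b1 r4: had r4 ⇒ H
  [5] b2 r9: had r9 ⇒ H
  [6] b4 r5: no row ⇒ E
  [7] b4 r5: had r5 ⇒ H
  [8] b2 r7: had r9 ⇒ C
  [9] b4 r1: had r5 ⇒ C
  [10] b0 r1: no row ⇒ E
  [11] b0 r9: had r1 ⇒ C
  [12] b4 r7: had r1 ⇒ C
  [13] b2 r9: had r7 ⇒ C
  [14] b1 r2: had r4 ⇒ C

TRACE = E,E,E,C,H,H,E,H,C,C,E,C,C,C,C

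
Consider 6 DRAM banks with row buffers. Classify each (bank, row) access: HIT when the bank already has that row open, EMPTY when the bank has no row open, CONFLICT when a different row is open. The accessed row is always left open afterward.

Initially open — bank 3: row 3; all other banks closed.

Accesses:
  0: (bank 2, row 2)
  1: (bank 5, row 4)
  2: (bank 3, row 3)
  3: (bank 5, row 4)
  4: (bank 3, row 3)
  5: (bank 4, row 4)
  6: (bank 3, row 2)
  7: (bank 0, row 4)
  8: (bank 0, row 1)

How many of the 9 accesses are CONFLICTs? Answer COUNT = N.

COUNT = 2

  [0] b2 r2: no row ⇒ E
  [1] b5 r4: no row ⇒ E
  [2] b3 r3: had r3 ⇒ H
  [3] b5 r4: had r4 ⇒ H
  [4] b3 r3: had r3 ⇒ H
  [5] b4 r4: no row ⇒ E
  [6] b3 r2: had r3 ⇒ C
  [7] b0 r4: no row ⇒ E
  [8] b0 r1: had r4 ⇒ C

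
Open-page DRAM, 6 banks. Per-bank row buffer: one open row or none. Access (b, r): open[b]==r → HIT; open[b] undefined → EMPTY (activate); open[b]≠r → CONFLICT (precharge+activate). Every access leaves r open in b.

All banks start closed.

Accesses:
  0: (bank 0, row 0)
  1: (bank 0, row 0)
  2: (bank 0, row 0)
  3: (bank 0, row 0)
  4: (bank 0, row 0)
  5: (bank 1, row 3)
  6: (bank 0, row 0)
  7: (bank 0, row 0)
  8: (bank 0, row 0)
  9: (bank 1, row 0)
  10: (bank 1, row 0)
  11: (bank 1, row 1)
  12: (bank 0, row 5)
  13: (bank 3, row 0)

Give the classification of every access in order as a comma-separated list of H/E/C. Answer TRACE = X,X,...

TRACE = E,H,H,H,H,E,H,H,H,C,H,C,C,E

#0 (0,0) E
#1 (0,0) H  (was 0)
#2 (0,0) H  (was 0)
#3 (0,0) H  (was 0)
#4 (0,0) H  (was 0)
#5 (1,3) E
#6 (0,0) H  (was 0)
#7 (0,0) H  (was 0)
#8 (0,0) H  (was 0)
#9 (1,0) C  (was 3)
#10 (1,0) H  (was 0)
#11 (1,1) C  (was 0)
#12 (0,5) C  (was 0)
#13 (3,0) E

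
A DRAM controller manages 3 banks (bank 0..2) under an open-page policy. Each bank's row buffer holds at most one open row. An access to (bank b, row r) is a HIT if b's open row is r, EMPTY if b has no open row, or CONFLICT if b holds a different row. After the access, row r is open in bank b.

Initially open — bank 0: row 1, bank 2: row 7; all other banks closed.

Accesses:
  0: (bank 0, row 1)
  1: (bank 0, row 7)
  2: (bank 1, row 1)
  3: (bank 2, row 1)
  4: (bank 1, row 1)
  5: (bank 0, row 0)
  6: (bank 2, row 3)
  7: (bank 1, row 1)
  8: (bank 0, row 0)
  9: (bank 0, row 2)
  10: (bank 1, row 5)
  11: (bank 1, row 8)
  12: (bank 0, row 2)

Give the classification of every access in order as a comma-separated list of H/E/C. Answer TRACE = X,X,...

step 0: bank0 1->1 [HIT]
step 1: bank0 1->7 [CONFLICT]
step 2: bank1 None->1 [EMPTY]
step 3: bank2 7->1 [CONFLICT]
step 4: bank1 1->1 [HIT]
step 5: bank0 7->0 [CONFLICT]
step 6: bank2 1->3 [CONFLICT]
step 7: bank1 1->1 [HIT]
step 8: bank0 0->0 [HIT]
step 9: bank0 0->2 [CONFLICT]
step 10: bank1 1->5 [CONFLICT]
step 11: bank1 5->8 [CONFLICT]
step 12: bank0 2->2 [HIT]

TRACE = H,C,E,C,H,C,C,H,H,C,C,C,H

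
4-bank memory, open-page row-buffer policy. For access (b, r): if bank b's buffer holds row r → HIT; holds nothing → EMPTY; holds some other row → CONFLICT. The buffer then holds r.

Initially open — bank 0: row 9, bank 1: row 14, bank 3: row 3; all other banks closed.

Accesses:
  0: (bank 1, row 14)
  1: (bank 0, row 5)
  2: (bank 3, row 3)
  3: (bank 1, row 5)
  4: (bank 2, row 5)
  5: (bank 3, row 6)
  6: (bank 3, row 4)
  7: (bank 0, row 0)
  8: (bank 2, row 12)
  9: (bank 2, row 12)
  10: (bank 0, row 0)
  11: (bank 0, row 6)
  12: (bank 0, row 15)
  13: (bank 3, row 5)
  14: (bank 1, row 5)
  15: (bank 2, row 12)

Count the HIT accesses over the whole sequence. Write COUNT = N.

COUNT = 6

step 0: bank1 14->14 [HIT]
step 1: bank0 9->5 [CONFLICT]
step 2: bank3 3->3 [HIT]
step 3: bank1 14->5 [CONFLICT]
step 4: bank2 None->5 [EMPTY]
step 5: bank3 3->6 [CONFLICT]
step 6: bank3 6->4 [CONFLICT]
step 7: bank0 5->0 [CONFLICT]
step 8: bank2 5->12 [CONFLICT]
step 9: bank2 12->12 [HIT]
step 10: bank0 0->0 [HIT]
step 11: bank0 0->6 [CONFLICT]
step 12: bank0 6->15 [CONFLICT]
step 13: bank3 4->5 [CONFLICT]
step 14: bank1 5->5 [HIT]
step 15: bank2 12->12 [HIT]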